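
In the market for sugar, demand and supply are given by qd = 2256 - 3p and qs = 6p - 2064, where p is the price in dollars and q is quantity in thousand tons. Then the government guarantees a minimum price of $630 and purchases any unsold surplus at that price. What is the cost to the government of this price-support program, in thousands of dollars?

850500

Equilibrium: 2256 - 3p = 6p - 2064, so 4320 = 9p and p* = 480, q* = 816.
The floor of 630 is above the equilibrium price 480, so it binds.
At p = 630: qd = 2256 - 3·630 = 366 and qs = 6·630 - 2064 = 1716.
Surplus = qs - qd = 1350.
Government expenditure = surplus × support price = 1350 × 630 = 850500.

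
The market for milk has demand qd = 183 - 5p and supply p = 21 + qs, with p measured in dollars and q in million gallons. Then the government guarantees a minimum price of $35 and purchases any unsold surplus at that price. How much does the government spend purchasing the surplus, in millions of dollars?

Rearranging supply gives qs = p - 21. In a free market, 183 - 5p = p - 21 gives the equilibrium p* = 34, q* = 13.
Because the floor (35) lies above the market-clearing price, it is binding.
At p = 35: qd = 183 - 5·35 = 8 and qs = 35 - 21 = 14.
Surplus = qs - qd = 6.
Government expenditure = surplus × support price = 6 × 35 = 210.

210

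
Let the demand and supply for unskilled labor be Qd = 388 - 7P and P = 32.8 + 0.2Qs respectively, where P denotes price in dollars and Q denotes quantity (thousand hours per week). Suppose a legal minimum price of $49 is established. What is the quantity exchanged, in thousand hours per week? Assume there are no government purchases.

Rearranging supply gives Qs = 5P - 164. Equilibrium: 388 - 7P = 5P - 164, so 552 = 12P and P* = 46, Q* = 66.
Because the floor (49) lies above the market-clearing price, it is binding.
At P = 49: Qd = 388 - 7·49 = 45 and Qs = 5·49 - 164 = 81.
The quantity actually transacted is the short side, demand: 45.

45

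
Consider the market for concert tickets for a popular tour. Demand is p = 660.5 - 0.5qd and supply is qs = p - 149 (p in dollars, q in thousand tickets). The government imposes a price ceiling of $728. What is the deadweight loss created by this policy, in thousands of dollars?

0

Rearranging demand gives qd = 1321 - 2p. Equilibrium: 1321 - 2p = p - 149, so 1470 = 3p and p* = 490, q* = 341.
The ceiling of 728 is above the equilibrium price 490, so it is not binding; the market clears at p* = 490, q* = 341.
Since the control does not bind, no trades are prevented and deadweight loss is zero.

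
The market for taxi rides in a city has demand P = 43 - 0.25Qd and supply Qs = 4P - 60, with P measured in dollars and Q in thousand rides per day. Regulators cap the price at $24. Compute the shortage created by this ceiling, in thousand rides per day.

Rearranging demand gives Qd = 172 - 4P. Equilibrium: 172 - 4P = 4P - 60, so 232 = 8P and P* = 29, Q* = 56.
Since 24 < 29, the ceiling is binding.
At P = 24: Qd = 172 - 4·24 = 76 and Qs = 4·24 - 60 = 36.
Shortage = Qd - Qs = 76 - 36 = 40.

40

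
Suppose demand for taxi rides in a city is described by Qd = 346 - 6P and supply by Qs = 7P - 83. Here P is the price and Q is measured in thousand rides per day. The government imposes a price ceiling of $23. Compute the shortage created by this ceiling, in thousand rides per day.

Setting quantity demanded equal to quantity supplied, 346 - 6P = 7P - 83, gives P* = 33 and Q* = 148.
Because the ceiling (23) lies below the market-clearing price, it is binding.
At P = 23: Qd = 346 - 6·23 = 208 and Qs = 7·23 - 83 = 78.
Shortage = Qd - Qs = 208 - 78 = 130.

130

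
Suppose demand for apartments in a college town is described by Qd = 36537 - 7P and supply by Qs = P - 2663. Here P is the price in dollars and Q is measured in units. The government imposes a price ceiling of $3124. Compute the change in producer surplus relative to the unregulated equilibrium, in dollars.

In a free market, 36537 - 7P = P - 2663 gives the equilibrium P* = 4900, Q* = 2237.
Since 3124 < 4900, the ceiling is binding.
At P = 3124: Qd = 36537 - 7·3124 = 14669 and Qs = 3124 - 2663 = 461.
Producer surplus without the control is ½ · (4900 - 2663) · 2237 = 2502084.5.
With the ceiling, producers sell 461 units at 3124, so PS = ½ · (3124 - 2663) · 461 = 106260.5.
Change in producer surplus = 106260.5 - 2502084.5 = -2395824.

-2395824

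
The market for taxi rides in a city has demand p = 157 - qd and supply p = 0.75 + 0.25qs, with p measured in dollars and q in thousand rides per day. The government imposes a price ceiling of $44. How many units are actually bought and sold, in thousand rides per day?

125

Rearranging demand gives qd = 157 - p; rearranging supply gives qs = 4p - 3. Equilibrium: 157 - p = 4p - 3, so 160 = 5p and p* = 32, q* = 125.
The ceiling of 44 is above the equilibrium price 32, so it is not binding; the market clears at p* = 32, q* = 125.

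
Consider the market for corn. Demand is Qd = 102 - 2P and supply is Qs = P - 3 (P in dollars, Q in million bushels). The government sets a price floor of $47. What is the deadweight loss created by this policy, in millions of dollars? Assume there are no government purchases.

Setting quantity demanded equal to quantity supplied, 102 - 2P = P - 3, gives P* = 35 and Q* = 32.
The floor of 47 is above the equilibrium price 35, so it binds.
At P = 47: Qd = 102 - 2·47 = 8 and Qs = 47 - 3 = 44.
Quantity traded falls to 8. At Q = 8 the demand price is (102 - 8)/2 = 47 and the supply price is 3 + 8 = 11.
Deadweight loss = ½ · (47 - 11) · (32 - 8) = ½ · 36 · 24 = 432.

432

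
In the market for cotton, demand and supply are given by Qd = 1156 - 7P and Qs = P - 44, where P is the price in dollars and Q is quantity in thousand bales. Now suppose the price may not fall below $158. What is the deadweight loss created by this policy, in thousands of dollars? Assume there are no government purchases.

Setting quantity demanded equal to quantity supplied, 1156 - 7P = P - 44, gives P* = 150 and Q* = 106.
Since 158 > 150, the floor is binding.
At P = 158: Qd = 1156 - 7·158 = 50 and Qs = 158 - 44 = 114.
Quantity traded falls to 50. At Q = 50 the demand price is (1156 - 50)/7 = 158 and the supply price is 44 + 50 = 94.
Deadweight loss = ½ · (158 - 94) · (106 - 50) = ½ · 64 · 56 = 1792.

1792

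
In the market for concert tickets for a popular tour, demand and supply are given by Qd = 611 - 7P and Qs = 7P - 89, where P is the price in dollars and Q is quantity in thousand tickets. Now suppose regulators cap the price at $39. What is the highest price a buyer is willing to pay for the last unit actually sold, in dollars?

Equilibrium: 611 - 7P = 7P - 89, so 700 = 14P and P* = 50, Q* = 261.
Since 39 < 50, the ceiling is binding.
At P = 39: Qd = 611 - 7·39 = 338 and Qs = 7·39 - 89 = 184.
Only 184 units reach the market. On the demand curve, the marginal buyer's willingness to pay at Q = 184 is (611 - 184)/7 = 61.

61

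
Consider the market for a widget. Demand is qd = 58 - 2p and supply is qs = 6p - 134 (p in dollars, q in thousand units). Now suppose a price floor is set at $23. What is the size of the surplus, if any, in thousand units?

Without the control the market clears where 58 - 2p = 6p - 134, i.e. p* = 24 and q* = 10.
The floor of 23 is below the equilibrium price 24, so it is not binding; the market clears at p* = 24, q* = 10.
Since the control does not bind, there is no surplus.

0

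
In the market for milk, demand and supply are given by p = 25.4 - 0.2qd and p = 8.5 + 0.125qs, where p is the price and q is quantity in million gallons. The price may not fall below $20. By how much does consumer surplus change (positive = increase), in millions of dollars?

-197.5

Rearranging demand gives qd = 127 - 5p; rearranging supply gives qs = 8p - 68. Equilibrium: 127 - 5p = 8p - 68, so 195 = 13p and p* = 15, q* = 52.
Since 20 > 15, the floor is binding.
At p = 20: qd = 127 - 5·20 = 27 and qs = 8·20 - 68 = 92.
Consumer surplus without the control is ½ · (25.4 - 15) · 52 = 270.4.
With the floor, consumers buy 27 units at 20, so CS = ½ · (25.4 - 20) · 27 = 72.9.
Change in consumer surplus = 72.9 - 270.4 = -197.5.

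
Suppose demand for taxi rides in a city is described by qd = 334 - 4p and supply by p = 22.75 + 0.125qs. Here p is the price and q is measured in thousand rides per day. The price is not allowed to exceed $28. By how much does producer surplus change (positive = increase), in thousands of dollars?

-1530

Rearranging supply gives qs = 8p - 182. In a free market, 334 - 4p = 8p - 182 gives the equilibrium p* = 43, q* = 162.
Since 28 < 43, the ceiling is binding.
At p = 28: qd = 334 - 4·28 = 222 and qs = 8·28 - 182 = 42.
Producer surplus without the control is ½ · (43 - 22.75) · 162 = 1640.25.
With the ceiling, producers sell 42 units at 28, so PS = ½ · (28 - 22.75) · 42 = 110.25.
Change in producer surplus = 110.25 - 1640.25 = -1530.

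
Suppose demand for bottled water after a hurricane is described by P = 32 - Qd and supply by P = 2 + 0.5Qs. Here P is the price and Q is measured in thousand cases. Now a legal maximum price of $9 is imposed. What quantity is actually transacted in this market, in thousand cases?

14

Rearranging demand gives Qd = 32 - P; rearranging supply gives Qs = 2P - 4. Equilibrium: 32 - P = 2P - 4, so 36 = 3P and P* = 12, Q* = 20.
The ceiling of 9 is below the equilibrium price 12, so it binds.
At P = 9: Qd = 32 - 9 = 23 and Qs = 2·9 - 4 = 14.
The quantity actually transacted is the short side, supply: 14.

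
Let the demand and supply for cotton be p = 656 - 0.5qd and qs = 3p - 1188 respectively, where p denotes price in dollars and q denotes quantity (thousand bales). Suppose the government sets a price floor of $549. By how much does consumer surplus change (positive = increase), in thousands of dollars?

Rearranging demand gives qd = 1312 - 2p. Setting quantity demanded equal to quantity supplied, 1312 - 2p = 3p - 1188, gives p* = 500 and q* = 312.
Since 549 > 500, the floor is binding.
At p = 549: qd = 1312 - 2·549 = 214 and qs = 3·549 - 1188 = 459.
Consumer surplus without the control is ½ · (656 - 500) · 312 = 24336.
With the floor, consumers buy 214 units at 549, so CS = ½ · (656 - 549) · 214 = 11449.
Change in consumer surplus = 11449 - 24336 = -12887.

-12887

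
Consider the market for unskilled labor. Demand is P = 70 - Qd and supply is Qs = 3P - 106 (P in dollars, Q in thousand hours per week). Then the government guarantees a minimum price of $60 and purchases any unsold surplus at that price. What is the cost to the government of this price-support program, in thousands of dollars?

3840

Rearranging demand gives Qd = 70 - P. In a free market, 70 - P = 3P - 106 gives the equilibrium P* = 44, Q* = 26.
Because the floor (60) lies above the market-clearing price, it is binding.
At P = 60: Qd = 70 - 60 = 10 and Qs = 3·60 - 106 = 74.
Surplus = Qs - Qd = 64.
Government expenditure = surplus × support price = 64 × 60 = 3840.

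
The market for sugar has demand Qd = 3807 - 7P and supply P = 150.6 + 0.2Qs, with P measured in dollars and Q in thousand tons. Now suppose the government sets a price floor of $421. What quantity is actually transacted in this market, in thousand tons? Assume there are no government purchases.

Rearranging supply gives Qs = 5P - 753. In a free market, 3807 - 7P = 5P - 753 gives the equilibrium P* = 380, Q* = 1147.
Since 421 > 380, the floor is binding.
At P = 421: Qd = 3807 - 7·421 = 860 and Qs = 5·421 - 753 = 1352.
The quantity actually transacted is the short side, demand: 860.

860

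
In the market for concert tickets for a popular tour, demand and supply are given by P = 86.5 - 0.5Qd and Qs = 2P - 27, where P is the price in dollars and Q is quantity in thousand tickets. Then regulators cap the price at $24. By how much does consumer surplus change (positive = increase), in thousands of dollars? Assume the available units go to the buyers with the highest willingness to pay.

Rearranging demand gives Qd = 173 - 2P. Equilibrium: 173 - 2P = 2P - 27, so 200 = 4P and P* = 50, Q* = 73.
The ceiling of 24 is below the equilibrium price 50, so it binds.
At P = 24: Qd = 173 - 2·24 = 125 and Qs = 2·24 - 27 = 21.
Consumer surplus without the control is ½ · (86.5 - 50) · 73 = 1332.25.
With the ceiling, 21 units are sold at 24 (assume they go to the highest-value buyers). The demand price at Q = 21 is 76, so CS = ½ · [(86.5 - 24) + (76 - 24)] · 21 = 1202.25.
Change in consumer surplus = 1202.25 - 1332.25 = -130.

-130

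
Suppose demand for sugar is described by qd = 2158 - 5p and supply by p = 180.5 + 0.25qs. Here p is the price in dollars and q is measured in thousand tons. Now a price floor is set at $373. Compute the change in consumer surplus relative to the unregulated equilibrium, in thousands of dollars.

-22551.5

Rearranging supply gives qs = 4p - 722. In a free market, 2158 - 5p = 4p - 722 gives the equilibrium p* = 320, q* = 558.
Since 373 > 320, the floor is binding.
At p = 373: qd = 2158 - 5·373 = 293 and qs = 4·373 - 722 = 770.
Consumer surplus without the control is ½ · (431.6 - 320) · 558 = 31136.4.
With the floor, consumers buy 293 units at 373, so CS = ½ · (431.6 - 373) · 293 = 8584.9.
Change in consumer surplus = 8584.9 - 31136.4 = -22551.5.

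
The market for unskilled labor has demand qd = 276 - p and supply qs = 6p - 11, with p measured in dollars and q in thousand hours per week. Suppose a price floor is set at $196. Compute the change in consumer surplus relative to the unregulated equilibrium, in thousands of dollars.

-24412.5

Without the control the market clears where 276 - p = 6p - 11, i.e. p* = 41 and q* = 235.
Since 196 > 41, the floor is binding.
At p = 196: qd = 276 - 196 = 80 and qs = 6·196 - 11 = 1165.
Consumer surplus without the control is ½ · (276 - 41) · 235 = 27612.5.
With the floor, consumers buy 80 units at 196, so CS = ½ · (276 - 196) · 80 = 3200.
Change in consumer surplus = 3200 - 27612.5 = -24412.5.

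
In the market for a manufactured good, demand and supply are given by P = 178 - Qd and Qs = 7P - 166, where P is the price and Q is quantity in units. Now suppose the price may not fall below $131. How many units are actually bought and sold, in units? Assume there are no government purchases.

47

Rearranging demand gives Qd = 178 - P. Equilibrium: 178 - P = 7P - 166, so 344 = 8P and P* = 43, Q* = 135.
Because the floor (131) lies above the market-clearing price, it is binding.
At P = 131: Qd = 178 - 131 = 47 and Qs = 7·131 - 166 = 751.
The quantity actually transacted is the short side, demand: 47.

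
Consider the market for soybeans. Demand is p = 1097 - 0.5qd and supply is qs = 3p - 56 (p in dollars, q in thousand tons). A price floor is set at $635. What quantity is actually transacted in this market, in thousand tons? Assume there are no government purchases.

924

Rearranging demand gives qd = 2194 - 2p. Without the control the market clears where 2194 - 2p = 3p - 56, i.e. p* = 450 and q* = 1294.
Since 635 > 450, the floor is binding.
At p = 635: qd = 2194 - 2·635 = 924 and qs = 3·635 - 56 = 1849.
The quantity actually transacted is the short side, demand: 924.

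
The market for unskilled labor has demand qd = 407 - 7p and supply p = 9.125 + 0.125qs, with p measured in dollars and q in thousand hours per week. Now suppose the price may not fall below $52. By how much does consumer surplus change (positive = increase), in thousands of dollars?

Rearranging supply gives qs = 8p - 73. In a free market, 407 - 7p = 8p - 73 gives the equilibrium p* = 32, q* = 183.
Because the floor (52) lies above the market-clearing price, it is binding.
At p = 52: qd = 407 - 7·52 = 43 and qs = 8·52 - 73 = 343.
Consumer surplus without the control is ½ · (407/7 - 32) · 183 = 33489/14.
With the floor, consumers buy 43 units at 52, so CS = ½ · (407/7 - 52) · 43 = 1849/14.
Change in consumer surplus = 1849/14 - 33489/14 = -2260.

-2260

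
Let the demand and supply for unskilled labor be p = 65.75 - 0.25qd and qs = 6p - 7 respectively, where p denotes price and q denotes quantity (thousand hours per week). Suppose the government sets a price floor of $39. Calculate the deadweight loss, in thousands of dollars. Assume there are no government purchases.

480

Rearranging demand gives qd = 263 - 4p. Setting quantity demanded equal to quantity supplied, 263 - 4p = 6p - 7, gives p* = 27 and q* = 155.
Since 39 > 27, the floor is binding.
At p = 39: qd = 263 - 4·39 = 107 and qs = 6·39 - 7 = 227.
Quantity traded falls to 107. At q = 107 the demand price is (263 - 107)/4 = 39 and the supply price is (7 + 107)/6 = 19.
Deadweight loss = ½ · (39 - 19) · (155 - 107) = ½ · 20 · 48 = 480.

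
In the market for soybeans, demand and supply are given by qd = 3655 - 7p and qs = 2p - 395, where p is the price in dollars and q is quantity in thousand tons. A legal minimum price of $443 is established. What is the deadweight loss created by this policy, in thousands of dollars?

0

Equilibrium: 3655 - 7p = 2p - 395, so 4050 = 9p and p* = 450, q* = 505.
Since 443 is below p* = 450, the floor does not bind and the free-market outcome prevails.
Since the control does not bind, no trades are prevented and deadweight loss is zero.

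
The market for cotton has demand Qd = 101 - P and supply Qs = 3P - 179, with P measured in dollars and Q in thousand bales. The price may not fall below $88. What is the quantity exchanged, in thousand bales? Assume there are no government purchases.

13

Without the control the market clears where 101 - P = 3P - 179, i.e. P* = 70 and Q* = 31.
Since 88 > 70, the floor is binding.
At P = 88: Qd = 101 - 88 = 13 and Qs = 3·88 - 179 = 85.
The quantity actually transacted is the short side, demand: 13.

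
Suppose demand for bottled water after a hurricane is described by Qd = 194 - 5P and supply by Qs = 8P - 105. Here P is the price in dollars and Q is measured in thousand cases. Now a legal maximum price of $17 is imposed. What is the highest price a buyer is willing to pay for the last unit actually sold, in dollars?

32.6

Equilibrium: 194 - 5P = 8P - 105, so 299 = 13P and P* = 23, Q* = 79.
Because the ceiling (17) lies below the market-clearing price, it is binding.
At P = 17: Qd = 194 - 5·17 = 109 and Qs = 8·17 - 105 = 31.
Only 31 units reach the market. On the demand curve, the marginal buyer's willingness to pay at Q = 31 is (194 - 31)/5 = 32.6.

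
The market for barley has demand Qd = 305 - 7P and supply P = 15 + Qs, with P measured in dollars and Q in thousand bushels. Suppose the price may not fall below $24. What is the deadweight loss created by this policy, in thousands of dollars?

0

Rearranging supply gives Qs = P - 15. In a free market, 305 - 7P = P - 15 gives the equilibrium P* = 40, Q* = 25.
Since 24 is below P* = 40, the floor does not bind and the free-market outcome prevails.
Since the control does not bind, no trades are prevented and deadweight loss is zero.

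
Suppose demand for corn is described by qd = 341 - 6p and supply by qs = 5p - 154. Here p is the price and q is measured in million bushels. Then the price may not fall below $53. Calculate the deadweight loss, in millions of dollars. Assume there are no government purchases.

In a free market, 341 - 6p = 5p - 154 gives the equilibrium p* = 45, q* = 71.
Because the floor (53) lies above the market-clearing price, it is binding.
At p = 53: qd = 341 - 6·53 = 23 and qs = 5·53 - 154 = 111.
Quantity traded falls to 23. At q = 23 the demand price is (341 - 23)/6 = 53 and the supply price is (154 + 23)/5 = 35.4.
Deadweight loss = ½ · (53 - 35.4) · (71 - 23) = ½ · 17.6 · 48 = 422.4.

422.4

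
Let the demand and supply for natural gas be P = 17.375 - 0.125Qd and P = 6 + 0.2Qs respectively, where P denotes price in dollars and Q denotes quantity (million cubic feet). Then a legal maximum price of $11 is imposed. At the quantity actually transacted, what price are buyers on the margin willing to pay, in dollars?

Rearranging demand gives Qd = 139 - 8P; rearranging supply gives Qs = 5P - 30. Setting quantity demanded equal to quantity supplied, 139 - 8P = 5P - 30, gives P* = 13 and Q* = 35.
Because the ceiling (11) lies below the market-clearing price, it is binding.
At P = 11: Qd = 139 - 8·11 = 51 and Qs = 5·11 - 30 = 25.
Only 25 units reach the market. On the demand curve, the marginal buyer's willingness to pay at Q = 25 is (139 - 25)/8 = 14.25.

14.25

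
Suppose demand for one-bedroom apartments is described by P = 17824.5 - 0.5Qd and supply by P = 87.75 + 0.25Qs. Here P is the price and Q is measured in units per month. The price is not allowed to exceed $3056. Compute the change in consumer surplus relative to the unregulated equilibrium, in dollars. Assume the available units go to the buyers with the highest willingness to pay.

Rearranging demand gives Qd = 35649 - 2P; rearranging supply gives Qs = 4P - 351. Setting quantity demanded equal to quantity supplied, 35649 - 2P = 4P - 351, gives P* = 6000 and Q* = 23649.
Since 3056 < 6000, the ceiling is binding.
At P = 3056: Qd = 35649 - 2·3056 = 29537 and Qs = 4·3056 - 351 = 11873.
Consumer surplus without the control is ½ · (17824.5 - 6000) · 23649 = 139818800.25.
With the ceiling, 11873 units are sold at 3056 (assume they go to the highest-value buyers). The demand price at Q = 11873 is 11888, so CS = ½ · [(17824.5 - 3056) + (11888 - 3056)] · 11873 = 140104368.25.
Change in consumer surplus = 140104368.25 - 139818800.25 = 285568.

285568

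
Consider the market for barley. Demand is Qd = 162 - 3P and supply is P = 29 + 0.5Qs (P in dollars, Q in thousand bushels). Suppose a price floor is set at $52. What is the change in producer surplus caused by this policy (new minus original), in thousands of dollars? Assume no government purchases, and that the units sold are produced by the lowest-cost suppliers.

Rearranging supply gives Qs = 2P - 58. Setting quantity demanded equal to quantity supplied, 162 - 3P = 2P - 58, gives P* = 44 and Q* = 30.
Since 52 > 44, the floor is binding.
At P = 52: Qd = 162 - 3·52 = 6 and Qs = 2·52 - 58 = 46.
Producer surplus without the control is ½ · (44 - 29) · 30 = 225.
With the floor, 6 units are sold at 52. The supply price at Q = 6 is 32, so PS = ½ · [(52 - 29) + (52 - 32)] · 6 = 129.
Change in producer surplus = 129 - 225 = -96.

-96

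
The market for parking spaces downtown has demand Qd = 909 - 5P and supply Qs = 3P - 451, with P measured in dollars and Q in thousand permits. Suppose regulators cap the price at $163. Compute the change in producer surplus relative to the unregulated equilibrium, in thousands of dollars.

Without the control the market clears where 909 - 5P = 3P - 451, i.e. P* = 170 and Q* = 59.
The ceiling of 163 is below the equilibrium price 170, so it binds.
At P = 163: Qd = 909 - 5·163 = 94 and Qs = 3·163 - 451 = 38.
Producer surplus without the control is ½ · (170 - 451/3) · 59 = 3481/6.
With the ceiling, producers sell 38 units at 163, so PS = ½ · (163 - 451/3) · 38 = 722/3.
Change in producer surplus = 722/3 - 3481/6 = -339.5.

-339.5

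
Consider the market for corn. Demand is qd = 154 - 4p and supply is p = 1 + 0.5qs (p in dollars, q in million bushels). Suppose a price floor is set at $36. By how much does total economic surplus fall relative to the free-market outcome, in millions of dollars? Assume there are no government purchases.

Rearranging supply gives qs = 2p - 2. In a free market, 154 - 4p = 2p - 2 gives the equilibrium p* = 26, q* = 50.
The floor of 36 is above the equilibrium price 26, so it binds.
At p = 36: qd = 154 - 4·36 = 10 and qs = 2·36 - 2 = 70.
Quantity traded falls to 10. At q = 10 the demand price is (154 - 10)/4 = 36 and the supply price is (2 + 10)/2 = 6.
Deadweight loss = ½ · (36 - 6) · (50 - 10) = ½ · 30 · 40 = 600.

600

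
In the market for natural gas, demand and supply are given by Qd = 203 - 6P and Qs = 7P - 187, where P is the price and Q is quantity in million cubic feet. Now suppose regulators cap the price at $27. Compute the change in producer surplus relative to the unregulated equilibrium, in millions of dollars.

-37.5

In a free market, 203 - 6P = 7P - 187 gives the equilibrium P* = 30, Q* = 23.
The ceiling of 27 is below the equilibrium price 30, so it binds.
At P = 27: Qd = 203 - 6·27 = 41 and Qs = 7·27 - 187 = 2.
Producer surplus without the control is ½ · (30 - 187/7) · 23 = 529/14.
With the ceiling, producers sell 2 units at 27, so PS = ½ · (27 - 187/7) · 2 = 2/7.
Change in producer surplus = 2/7 - 529/14 = -37.5.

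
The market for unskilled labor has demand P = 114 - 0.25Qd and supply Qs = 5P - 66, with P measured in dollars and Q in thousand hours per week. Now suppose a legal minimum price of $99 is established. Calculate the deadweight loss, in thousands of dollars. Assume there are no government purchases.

6051.6

Rearranging demand gives Qd = 456 - 4P. Equilibrium: 456 - 4P = 5P - 66, so 522 = 9P and P* = 58, Q* = 224.
Since 99 > 58, the floor is binding.
At P = 99: Qd = 456 - 4·99 = 60 and Qs = 5·99 - 66 = 429.
Quantity traded falls to 60. At Q = 60 the demand price is (456 - 60)/4 = 99 and the supply price is (66 + 60)/5 = 25.2.
Deadweight loss = ½ · (99 - 25.2) · (224 - 60) = ½ · 73.8 · 164 = 6051.6.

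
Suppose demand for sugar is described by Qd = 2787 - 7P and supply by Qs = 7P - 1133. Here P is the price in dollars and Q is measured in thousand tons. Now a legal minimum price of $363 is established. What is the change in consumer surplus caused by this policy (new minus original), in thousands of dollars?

-44529.5

Setting quantity demanded equal to quantity supplied, 2787 - 7P = 7P - 1133, gives P* = 280 and Q* = 827.
Because the floor (363) lies above the market-clearing price, it is binding.
At P = 363: Qd = 2787 - 7·363 = 246 and Qs = 7·363 - 1133 = 1408.
Consumer surplus without the control is ½ · (2787/7 - 280) · 827 = 683929/14.
With the floor, consumers buy 246 units at 363, so CS = ½ · (2787/7 - 363) · 246 = 30258/7.
Change in consumer surplus = 30258/7 - 683929/14 = -44529.5.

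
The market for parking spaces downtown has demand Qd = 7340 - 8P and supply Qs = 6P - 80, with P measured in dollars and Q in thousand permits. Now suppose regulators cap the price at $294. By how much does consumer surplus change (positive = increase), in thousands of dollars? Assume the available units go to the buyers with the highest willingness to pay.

272108

Equilibrium: 7340 - 8P = 6P - 80, so 7420 = 14P and P* = 530, Q* = 3100.
The ceiling of 294 is below the equilibrium price 530, so it binds.
At P = 294: Qd = 7340 - 8·294 = 4988 and Qs = 6·294 - 80 = 1684.
Consumer surplus without the control is ½ · (917.5 - 530) · 3100 = 600625.
With the ceiling, 1684 units are sold at 294 (assume they go to the highest-value buyers). The demand price at Q = 1684 is 707, so CS = ½ · [(917.5 - 294) + (707 - 294)] · 1684 = 872733.
Change in consumer surplus = 872733 - 600625 = 272108.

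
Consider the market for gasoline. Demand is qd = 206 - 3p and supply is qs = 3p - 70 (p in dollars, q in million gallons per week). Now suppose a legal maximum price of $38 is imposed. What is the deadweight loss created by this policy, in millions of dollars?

192

Without the control the market clears where 206 - 3p = 3p - 70, i.e. p* = 46 and q* = 68.
Since 38 < 46, the ceiling is binding.
At p = 38: qd = 206 - 3·38 = 92 and qs = 3·38 - 70 = 44.
Quantity traded falls to 44. At q = 44 the demand price is (206 - 44)/3 = 54 and the supply price is (70 + 44)/3 = 38.
Deadweight loss = ½ · (54 - 38) · (68 - 44) = ½ · 16 · 24 = 192.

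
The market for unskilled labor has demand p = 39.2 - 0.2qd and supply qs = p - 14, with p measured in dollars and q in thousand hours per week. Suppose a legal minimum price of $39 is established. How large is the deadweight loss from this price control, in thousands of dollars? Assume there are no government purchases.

240

Rearranging demand gives qd = 196 - 5p. Setting quantity demanded equal to quantity supplied, 196 - 5p = p - 14, gives p* = 35 and q* = 21.
Because the floor (39) lies above the market-clearing price, it is binding.
At p = 39: qd = 196 - 5·39 = 1 and qs = 39 - 14 = 25.
Quantity traded falls to 1. At q = 1 the demand price is (196 - 1)/5 = 39 and the supply price is 14 + 1 = 15.
Deadweight loss = ½ · (39 - 15) · (21 - 1) = ½ · 24 · 20 = 240.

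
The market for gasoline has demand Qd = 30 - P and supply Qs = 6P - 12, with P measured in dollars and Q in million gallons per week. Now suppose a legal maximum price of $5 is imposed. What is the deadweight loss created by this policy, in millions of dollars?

21

Without the control the market clears where 30 - P = 6P - 12, i.e. P* = 6 and Q* = 24.
Since 5 < 6, the ceiling is binding.
At P = 5: Qd = 30 - 5 = 25 and Qs = 6·5 - 12 = 18.
Quantity traded falls to 18. At Q = 18 the demand price is 30 - 18 = 12 and the supply price is (12 + 18)/6 = 5.
Deadweight loss = ½ · (12 - 5) · (24 - 18) = ½ · 7 · 6 = 21.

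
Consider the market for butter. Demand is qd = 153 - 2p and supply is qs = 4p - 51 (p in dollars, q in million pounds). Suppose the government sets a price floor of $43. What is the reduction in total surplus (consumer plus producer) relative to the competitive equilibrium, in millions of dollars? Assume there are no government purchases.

Equilibrium: 153 - 2p = 4p - 51, so 204 = 6p and p* = 34, q* = 85.
Because the floor (43) lies above the market-clearing price, it is binding.
At p = 43: qd = 153 - 2·43 = 67 and qs = 4·43 - 51 = 121.
Quantity traded falls to 67. At q = 67 the demand price is (153 - 67)/2 = 43 and the supply price is (51 + 67)/4 = 29.5.
Deadweight loss = ½ · (43 - 29.5) · (85 - 67) = ½ · 13.5 · 18 = 121.5.

121.5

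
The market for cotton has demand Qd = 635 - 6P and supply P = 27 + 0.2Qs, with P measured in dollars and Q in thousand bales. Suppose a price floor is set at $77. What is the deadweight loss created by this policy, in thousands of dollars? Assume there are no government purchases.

323.4

Rearranging supply gives Qs = 5P - 135. Without the control the market clears where 635 - 6P = 5P - 135, i.e. P* = 70 and Q* = 215.
Because the floor (77) lies above the market-clearing price, it is binding.
At P = 77: Qd = 635 - 6·77 = 173 and Qs = 5·77 - 135 = 250.
Quantity traded falls to 173. At Q = 173 the demand price is (635 - 173)/6 = 77 and the supply price is (135 + 173)/5 = 61.6.
Deadweight loss = ½ · (77 - 61.6) · (215 - 173) = ½ · 15.4 · 42 = 323.4.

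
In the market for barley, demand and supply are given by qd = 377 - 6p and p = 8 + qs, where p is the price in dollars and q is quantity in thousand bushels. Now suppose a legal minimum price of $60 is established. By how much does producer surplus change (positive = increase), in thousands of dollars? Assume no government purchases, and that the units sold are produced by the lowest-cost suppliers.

-365

Rearranging supply gives qs = p - 8. Setting quantity demanded equal to quantity supplied, 377 - 6p = p - 8, gives p* = 55 and q* = 47.
Because the floor (60) lies above the market-clearing price, it is binding.
At p = 60: qd = 377 - 6·60 = 17 and qs = 60 - 8 = 52.
Producer surplus without the control is ½ · (55 - 8) · 47 = 1104.5.
With the floor, 17 units are sold at 60. The supply price at q = 17 is 25, so PS = ½ · [(60 - 8) + (60 - 25)] · 17 = 739.5.
Change in producer surplus = 739.5 - 1104.5 = -365.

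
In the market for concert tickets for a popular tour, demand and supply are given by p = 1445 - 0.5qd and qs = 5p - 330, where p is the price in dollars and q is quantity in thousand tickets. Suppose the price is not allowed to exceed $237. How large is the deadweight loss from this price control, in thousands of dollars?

435128.75

Rearranging demand gives qd = 2890 - 2p. Without the control the market clears where 2890 - 2p = 5p - 330, i.e. p* = 460 and q* = 1970.
Because the ceiling (237) lies below the market-clearing price, it is binding.
At p = 237: qd = 2890 - 2·237 = 2416 and qs = 5·237 - 330 = 855.
Quantity traded falls to 855. At q = 855 the demand price is (2890 - 855)/2 = 1017.5 and the supply price is (330 + 855)/5 = 237.
Deadweight loss = ½ · (1017.5 - 237) · (1970 - 855) = ½ · 780.5 · 1115 = 435128.75.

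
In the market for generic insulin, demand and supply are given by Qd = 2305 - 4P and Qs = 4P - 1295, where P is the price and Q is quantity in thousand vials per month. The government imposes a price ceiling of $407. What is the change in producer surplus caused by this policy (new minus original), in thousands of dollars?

-18017

Setting quantity demanded equal to quantity supplied, 2305 - 4P = 4P - 1295, gives P* = 450 and Q* = 505.
Because the ceiling (407) lies below the market-clearing price, it is binding.
At P = 407: Qd = 2305 - 4·407 = 677 and Qs = 4·407 - 1295 = 333.
Producer surplus without the control is ½ · (450 - 323.75) · 505 = 31878.125.
With the ceiling, producers sell 333 units at 407, so PS = ½ · (407 - 323.75) · 333 = 13861.125.
Change in producer surplus = 13861.125 - 31878.125 = -18017.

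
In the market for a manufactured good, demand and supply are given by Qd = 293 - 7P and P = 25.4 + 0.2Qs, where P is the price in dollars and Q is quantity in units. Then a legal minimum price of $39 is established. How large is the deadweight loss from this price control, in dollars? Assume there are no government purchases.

134.4

Rearranging supply gives Qs = 5P - 127. Without the control the market clears where 293 - 7P = 5P - 127, i.e. P* = 35 and Q* = 48.
Since 39 > 35, the floor is binding.
At P = 39: Qd = 293 - 7·39 = 20 and Qs = 5·39 - 127 = 68.
Quantity traded falls to 20. At Q = 20 the demand price is (293 - 20)/7 = 39 and the supply price is (127 + 20)/5 = 29.4.
Deadweight loss = ½ · (39 - 29.4) · (48 - 20) = ½ · 9.6 · 28 = 134.4.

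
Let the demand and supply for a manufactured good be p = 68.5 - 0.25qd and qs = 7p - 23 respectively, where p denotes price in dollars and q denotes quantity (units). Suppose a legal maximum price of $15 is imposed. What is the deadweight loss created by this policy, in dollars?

1386

Rearranging demand gives qd = 274 - 4p. Setting quantity demanded equal to quantity supplied, 274 - 4p = 7p - 23, gives p* = 27 and q* = 166.
Because the ceiling (15) lies below the market-clearing price, it is binding.
At p = 15: qd = 274 - 4·15 = 214 and qs = 7·15 - 23 = 82.
Quantity traded falls to 82. At q = 82 the demand price is (274 - 82)/4 = 48 and the supply price is (23 + 82)/7 = 15.
Deadweight loss = ½ · (48 - 15) · (166 - 82) = ½ · 33 · 84 = 1386.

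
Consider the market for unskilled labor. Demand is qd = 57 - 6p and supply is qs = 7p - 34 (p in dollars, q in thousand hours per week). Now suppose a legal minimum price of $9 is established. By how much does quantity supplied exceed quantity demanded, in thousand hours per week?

Equilibrium: 57 - 6p = 7p - 34, so 91 = 13p and p* = 7, q* = 15.
Since 9 > 7, the floor is binding.
At p = 9: qd = 57 - 6·9 = 3 and qs = 7·9 - 34 = 29.
Surplus = qs - qd = 29 - 3 = 26.

26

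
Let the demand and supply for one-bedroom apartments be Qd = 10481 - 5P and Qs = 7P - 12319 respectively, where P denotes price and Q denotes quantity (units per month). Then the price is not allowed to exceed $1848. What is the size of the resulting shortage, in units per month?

Equilibrium: 10481 - 5P = 7P - 12319, so 22800 = 12P and P* = 1900, Q* = 981.
Since 1848 < 1900, the ceiling is binding.
At P = 1848: Qd = 10481 - 5·1848 = 1241 and Qs = 7·1848 - 12319 = 617.
Shortage = Qd - Qs = 1241 - 617 = 624.

624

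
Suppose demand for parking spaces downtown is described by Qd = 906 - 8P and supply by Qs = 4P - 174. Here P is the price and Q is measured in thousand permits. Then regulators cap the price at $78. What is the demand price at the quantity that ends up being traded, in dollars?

96

In a free market, 906 - 8P = 4P - 174 gives the equilibrium P* = 90, Q* = 186.
The ceiling of 78 is below the equilibrium price 90, so it binds.
At P = 78: Qd = 906 - 8·78 = 282 and Qs = 4·78 - 174 = 138.
Only 138 units reach the market. On the demand curve, the marginal buyer's willingness to pay at Q = 138 is (906 - 138)/8 = 96.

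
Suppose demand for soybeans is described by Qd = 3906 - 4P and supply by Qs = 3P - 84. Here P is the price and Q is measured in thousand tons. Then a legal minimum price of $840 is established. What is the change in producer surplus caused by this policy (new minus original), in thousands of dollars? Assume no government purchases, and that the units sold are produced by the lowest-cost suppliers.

Equilibrium: 3906 - 4P = 3P - 84, so 3990 = 7P and P* = 570, Q* = 1626.
The floor of 840 is above the equilibrium price 570, so it binds.
At P = 840: Qd = 3906 - 4·840 = 546 and Qs = 3·840 - 84 = 2436.
Producer surplus without the control is ½ · (570 - 28) · 1626 = 440646.
With the floor, 546 units are sold at 840. The supply price at Q = 546 is 210, so PS = ½ · [(840 - 28) + (840 - 210)] · 546 = 393666.
Change in producer surplus = 393666 - 440646 = -46980.

-46980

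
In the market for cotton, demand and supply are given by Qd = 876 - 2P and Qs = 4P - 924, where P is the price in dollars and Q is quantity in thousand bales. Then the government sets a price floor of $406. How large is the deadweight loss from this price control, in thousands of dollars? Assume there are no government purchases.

16854

Setting quantity demanded equal to quantity supplied, 876 - 2P = 4P - 924, gives P* = 300 and Q* = 276.
Since 406 > 300, the floor is binding.
At P = 406: Qd = 876 - 2·406 = 64 and Qs = 4·406 - 924 = 700.
Quantity traded falls to 64. At Q = 64 the demand price is (876 - 64)/2 = 406 and the supply price is (924 + 64)/4 = 247.
Deadweight loss = ½ · (406 - 247) · (276 - 64) = ½ · 159 · 212 = 16854.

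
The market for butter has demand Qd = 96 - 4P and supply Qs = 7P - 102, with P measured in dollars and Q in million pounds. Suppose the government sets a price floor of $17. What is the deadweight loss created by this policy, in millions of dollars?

0

Setting quantity demanded equal to quantity supplied, 96 - 4P = 7P - 102, gives P* = 18 and Q* = 24.
The floor of 17 is below the equilibrium price 18, so it is not binding; the market clears at P* = 18, Q* = 24.
Since the control does not bind, no trades are prevented and deadweight loss is zero.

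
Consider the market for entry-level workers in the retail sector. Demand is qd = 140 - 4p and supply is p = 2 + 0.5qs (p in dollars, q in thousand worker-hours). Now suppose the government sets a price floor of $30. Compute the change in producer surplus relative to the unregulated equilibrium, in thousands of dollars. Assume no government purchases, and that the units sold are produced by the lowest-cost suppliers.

Rearranging supply gives qs = 2p - 4. Without the control the market clears where 140 - 4p = 2p - 4, i.e. p* = 24 and q* = 44.
Since 30 > 24, the floor is binding.
At p = 30: qd = 140 - 4·30 = 20 and qs = 2·30 - 4 = 56.
Producer surplus without the control is ½ · (24 - 2) · 44 = 484.
With the floor, 20 units are sold at 30. The supply price at q = 20 is 12, so PS = ½ · [(30 - 2) + (30 - 12)] · 20 = 460.
Change in producer surplus = 460 - 484 = -24.

-24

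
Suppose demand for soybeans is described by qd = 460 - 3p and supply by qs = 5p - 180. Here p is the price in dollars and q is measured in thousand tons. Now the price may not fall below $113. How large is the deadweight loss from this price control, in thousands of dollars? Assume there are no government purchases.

Without the control the market clears where 460 - 3p = 5p - 180, i.e. p* = 80 and q* = 220.
The floor of 113 is above the equilibrium price 80, so it binds.
At p = 113: qd = 460 - 3·113 = 121 and qs = 5·113 - 180 = 385.
Quantity traded falls to 121. At q = 121 the demand price is (460 - 121)/3 = 113 and the supply price is (180 + 121)/5 = 60.2.
Deadweight loss = ½ · (113 - 60.2) · (220 - 121) = ½ · 52.8 · 99 = 2613.6.

2613.6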